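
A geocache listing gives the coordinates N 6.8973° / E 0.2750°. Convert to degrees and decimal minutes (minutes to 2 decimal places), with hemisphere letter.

6° 53.84′ N, 0° 16.50′ E

Lat: minutes = (6.897300 − 6) × 60 = 53.8380
λ: 0° + 0.275000 × 60 = 0° 16.5000′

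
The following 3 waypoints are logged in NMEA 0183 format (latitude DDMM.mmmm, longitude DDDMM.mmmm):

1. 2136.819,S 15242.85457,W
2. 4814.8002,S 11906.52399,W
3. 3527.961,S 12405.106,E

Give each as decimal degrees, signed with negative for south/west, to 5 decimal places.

1. -21.61365, -152.71424
2. -48.24667, -119.10873
3. -35.46602, 124.08510

Point 1:
  Lat: split at 2 digits → 21° and 36.819′; 21 + 36.819/60 = 21.613650
  S → negative
  λ: degrees = first 3 digits = 152, minutes = 42.85457; 152 + 42.85457/60 = 152.714243
  hemisphere W, so the sign is −
Point 2:
  Latitude: degrees = first 2 digits = 48, minutes = 14.8002; 48 + 14.8002/60 = 48.246670
  S → negative
  Lon: split at 3 digits → 119° and 6.52399′; 119 + 6.52399/60 = 119.108733
  W ⇒ negate
Point 3:
  Latitude: degrees = first 2 digits = 35, minutes = 27.961; 35 + 27.961/60 = 35.466017
  hemisphere S, so the sign is −
  Longitude: degrees = first 3 digits = 124, minutes = 5.106; 124 + 5.106/60 = 124.085100
  E → positive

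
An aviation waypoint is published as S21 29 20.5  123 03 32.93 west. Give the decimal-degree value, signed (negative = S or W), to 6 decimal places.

-21.489028, -123.059147

Lat: 29′ + 20.5″ = 29.34167′; 21 + 29.34167/60 = 21.4890278
S ⇒ negate
λ: 123 + 3/60 + 32.93/3600 = 123.0591472
hemisphere W, so the sign is −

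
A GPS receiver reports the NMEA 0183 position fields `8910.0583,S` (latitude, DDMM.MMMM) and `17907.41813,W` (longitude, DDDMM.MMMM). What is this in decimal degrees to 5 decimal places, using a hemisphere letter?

Lat: degrees = first 2 digits = 89, minutes = 10.0583; 89 + 10.0583/60 = 89.167638
λ: degrees = first 3 digits = 179, minutes = 7.41813; 179 + 7.41813/60 = 179.123636

89.16764° S, 179.12364° W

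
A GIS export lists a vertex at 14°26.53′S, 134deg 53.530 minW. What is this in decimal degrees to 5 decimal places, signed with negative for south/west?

Lat: 14 + 26.53/60 = 14.442167
S ⇒ negate
Lon: 134 + 53.53/60 = 134.892167
W ⇒ negate

-14.44217, -134.89217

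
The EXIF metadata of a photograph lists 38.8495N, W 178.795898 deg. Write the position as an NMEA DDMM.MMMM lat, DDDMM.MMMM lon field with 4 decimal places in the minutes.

3850.9700,N / 17847.7539,W

Lat: 38° + 0.849500 × 60 = 38° 50.970000′
Longitude: 178° + 0.795898 × 60 = 178° 47.753880′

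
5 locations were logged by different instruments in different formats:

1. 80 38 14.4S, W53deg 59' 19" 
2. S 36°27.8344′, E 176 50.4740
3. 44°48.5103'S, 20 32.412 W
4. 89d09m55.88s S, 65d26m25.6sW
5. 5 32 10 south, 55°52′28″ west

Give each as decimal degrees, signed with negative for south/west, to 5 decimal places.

Point 1:
  Lat: 80 + 38/60 + 14.4/3600 = 80.637333
  S → negative
  Lon: 53 + 59/60 + 19/3600 = 53.988611
  hemisphere W, so the sign is −
Point 2:
  Lat: 27.8344′ = 0.463907°; total 36.463907
  hemisphere S, so the sign is −
  λ: 176 + 50.474/60 = 176.841233
  E ⇒ keep positive
Point 3:
  Lat: 48.5103′ = 0.808505°; total 44.808505
  S ⇒ negate
  λ: 32.412′ = 0.540200°; total 20.540200
  W ⇒ negate
Point 4:
  Latitude: 89° + 9/60 + 55.88/3600 = 89 + 0.150000 + 0.015522 = 89.165522
  hemisphere S, so the sign is −
  Longitude: 26′ + 25.6″ = 26.42667′; 65 + 26.42667/60 = 65.440444
  W → negative
Point 5:
  Lat: 5 + 32/60 + 10/3600 = 5.536111
  S → negative
  λ: 52′ + 28″ = 52.46667′; 55 + 52.46667/60 = 55.874444
  hemisphere W, so the sign is −

1. -80.63733, -53.98861
2. -36.46391, 176.84123
3. -44.80851, -20.54020
4. -89.16552, -65.44044
5. -5.53611, -55.87444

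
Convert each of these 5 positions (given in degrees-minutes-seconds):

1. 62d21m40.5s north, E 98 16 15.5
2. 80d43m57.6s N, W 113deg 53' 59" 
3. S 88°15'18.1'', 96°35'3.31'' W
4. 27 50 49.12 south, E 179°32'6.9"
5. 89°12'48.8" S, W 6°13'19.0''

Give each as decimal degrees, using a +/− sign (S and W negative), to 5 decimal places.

Point 1:
  Latitude: 62 + 21/60 + 40.5/3600 = 62.361250
  N ⇒ keep positive
  Lon: 98° + 16/60 + 15.5/3600 = 98 + 0.266667 + 0.004306 = 98.270972
  E ⇒ keep positive
Point 2:
  φ: 43′ + 57.6″ = 43.96000′; 80 + 43.96000/60 = 80.732667
  N ⇒ keep positive
  Lon: 113° + 53/60 + 59/3600 = 113 + 0.883333 + 0.016389 = 113.899722
  W ⇒ negate
Point 3:
  Latitude: 88° + 15/60 + 18.1/3600 = 88 + 0.250000 + 0.005028 = 88.255028
  S ⇒ negate
  Longitude: 96° + 35/60 + 3.31/3600 = 96 + 0.583333 + 0.000919 = 96.584253
  W → negative
Point 4:
  Lat: 27° + 50/60 + 49.12/3600 = 27 + 0.833333 + 0.013644 = 27.846978
  S → negative
  λ: 32′ + 6.9″ = 32.11500′; 179 + 32.11500/60 = 179.535250
  E ⇒ keep positive
Point 5:
  Lat: 89 + 12/60 + 48.8/3600 = 89.213556
  hemisphere S, so the sign is −
  Lon: 6° + 13/60 + 19/3600 = 6 + 0.216667 + 0.005278 = 6.221944
  hemisphere W, so the sign is −

1. 62.36125, 98.27097
2. 80.73267, -113.89972
3. -88.25503, -96.58425
4. -27.84698, 179.53525
5. -89.21356, -6.22194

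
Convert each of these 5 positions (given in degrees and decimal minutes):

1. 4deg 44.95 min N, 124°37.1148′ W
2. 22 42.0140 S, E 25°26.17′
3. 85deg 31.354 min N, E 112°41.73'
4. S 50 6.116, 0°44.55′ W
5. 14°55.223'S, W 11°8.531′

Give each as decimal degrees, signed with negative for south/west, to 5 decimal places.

Point 1:
  Latitude: 44.95′ = 0.749167°; total 4.749167
  N → positive
  Lon: 124 + 37.1148/60 = 124.618580
  W ⇒ negate
Point 2:
  φ: 42.014′ = 0.700233°; total 22.700233
  hemisphere S, so the sign is −
  λ: 26.17′ = 0.436167°; total 25.436167
  E ⇒ keep positive
Point 3:
  Lat: 31.354′ = 0.522567°; total 85.522567
  N ⇒ keep positive
  λ: 41.73′ = 0.695500°; total 112.695500
  E → positive
Point 4:
  Latitude: 50 + 6.116/60 = 50.101933
  S ⇒ negate
  λ: 0 + 44.55/60 = 0.742500
  hemisphere W, so the sign is −
Point 5:
  Latitude: 55.223′ = 0.920383°; total 14.920383
  hemisphere S, so the sign is −
  Longitude: 8.531′ = 0.142183°; total 11.142183
  W ⇒ negate

1. 4.74917, -124.61858
2. -22.70023, 25.43617
3. 85.52257, 112.69550
4. -50.10193, -0.74250
5. -14.92038, -11.14218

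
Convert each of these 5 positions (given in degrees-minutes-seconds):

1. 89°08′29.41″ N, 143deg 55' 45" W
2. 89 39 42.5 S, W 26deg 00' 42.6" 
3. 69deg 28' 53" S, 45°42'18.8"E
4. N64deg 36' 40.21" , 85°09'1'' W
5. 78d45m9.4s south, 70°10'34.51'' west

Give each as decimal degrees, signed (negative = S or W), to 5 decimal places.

Point 1:
  φ: 89° + 8/60 + 29.41/3600 = 89 + 0.133333 + 0.008169 = 89.141503
  N ⇒ keep positive
  Lon: 143° + 55/60 + 45/3600 = 143 + 0.916667 + 0.012500 = 143.929167
  hemisphere W, so the sign is −
Point 2:
  Latitude: 89 + 39/60 + 42.5/3600 = 89.661806
  S → negative
  Lon: 26 + 0/60 + 42.6/3600 = 26.011833
  W ⇒ negate
Point 3:
  Latitude: 69° + 28/60 + 53/3600 = 69 + 0.466667 + 0.014722 = 69.481389
  S → negative
  Lon: 45 + 42/60 + 18.8/3600 = 45.705222
  E → positive
Point 4:
  Latitude: 64 + 36/60 + 40.21/3600 = 64.611169
  N ⇒ keep positive
  Longitude: 85° + 9/60 + 1/3600 = 85 + 0.150000 + 0.000278 = 85.150278
  W → negative
Point 5:
  Latitude: 78° + 45/60 + 9.4/3600 = 78 + 0.750000 + 0.002611 = 78.752611
  S ⇒ negate
  Longitude: 70 + 10/60 + 34.51/3600 = 70.176253
  hemisphere W, so the sign is −

1. 89.14150, -143.92917
2. -89.66181, -26.01183
3. -69.48139, 45.70522
4. 64.61117, -85.15028
5. -78.75261, -70.17625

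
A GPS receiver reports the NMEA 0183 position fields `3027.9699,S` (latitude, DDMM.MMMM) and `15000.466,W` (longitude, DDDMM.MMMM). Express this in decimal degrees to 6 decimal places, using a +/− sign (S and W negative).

Latitude: degrees = first 2 digits = 30, minutes = 27.9699; 30 + 27.9699/60 = 30.4661650
hemisphere S, so the sign is −
λ: split at 3 digits → 150° and 0.466′; 150 + 0.466/60 = 150.0077667
W → negative

-30.466165, -150.007767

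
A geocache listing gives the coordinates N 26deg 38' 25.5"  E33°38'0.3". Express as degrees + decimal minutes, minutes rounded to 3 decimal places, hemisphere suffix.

26° 38.425′ N, 33° 38.005′ E

Lat: 38 + 25.5/60 = 38.42500′
λ: seconds/60 = 0.00500; minutes = 38 + 0.00500 = 38.00500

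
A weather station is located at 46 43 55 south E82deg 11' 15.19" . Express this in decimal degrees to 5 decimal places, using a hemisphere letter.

46.73194° S, 82.18755° E

φ: 46° + 43/60 + 55/3600 = 46 + 0.716667 + 0.015278 = 46.731944
Longitude: 82 + 11/60 + 15.19/3600 = 82.187553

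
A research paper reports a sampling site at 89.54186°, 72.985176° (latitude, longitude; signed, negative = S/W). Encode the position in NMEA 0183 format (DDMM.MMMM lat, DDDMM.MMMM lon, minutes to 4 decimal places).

8932.5116,N / 07259.1106,E

φ: fractional part 0.541860 → 32.511600 minutes
Lon: fractional part 0.985176 → 59.110560 minutes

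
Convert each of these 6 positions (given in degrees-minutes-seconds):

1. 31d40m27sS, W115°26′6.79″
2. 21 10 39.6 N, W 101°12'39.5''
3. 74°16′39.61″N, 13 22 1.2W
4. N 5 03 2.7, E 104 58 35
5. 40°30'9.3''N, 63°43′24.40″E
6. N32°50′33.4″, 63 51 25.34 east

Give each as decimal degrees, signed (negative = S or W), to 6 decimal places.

1. -31.674167, -115.435219
2. 21.177667, -101.210972
3. 74.277669, -13.367000
4. 5.050750, 104.976389
5. 40.502583, 63.723444
6. 32.842611, 63.857039

Point 1:
  Latitude: 31° + 40/60 + 27/3600 = 31 + 0.666667 + 0.007500 = 31.6741667
  S ⇒ negate
  Lon: 26′ + 6.79″ = 26.11317′; 115 + 26.11317/60 = 115.4352194
  W → negative
Point 2:
  Latitude: 10′ + 39.6″ = 10.66000′; 21 + 10.66000/60 = 21.1776667
  N ⇒ keep positive
  Longitude: 101° + 12/60 + 39.5/3600 = 101 + 0.200000 + 0.010972 = 101.2109722
  hemisphere W, so the sign is −
Point 3:
  Latitude: 16′ + 39.61″ = 16.66017′; 74 + 16.66017/60 = 74.2776694
  N ⇒ keep positive
  Longitude: 13 + 22/60 + 1.2/3600 = 13.3670000
  hemisphere W, so the sign is −
Point 4:
  φ: 3′ + 2.7″ = 3.04500′; 5 + 3.04500/60 = 5.0507500
  N → positive
  Lon: 58′ + 35″ = 58.58333′; 104 + 58.58333/60 = 104.9763889
  E → positive
Point 5:
  φ: 40° + 30/60 + 9.3/3600 = 40 + 0.500000 + 0.002583 = 40.5025833
  N ⇒ keep positive
  Longitude: 63° + 43/60 + 24.4/3600 = 63 + 0.716667 + 0.006778 = 63.7234444
  E ⇒ keep positive
Point 6:
  Latitude: 32° + 50/60 + 33.4/3600 = 32 + 0.833333 + 0.009278 = 32.8426111
  N ⇒ keep positive
  Longitude: 63 + 51/60 + 25.34/3600 = 63.8570389
  E → positive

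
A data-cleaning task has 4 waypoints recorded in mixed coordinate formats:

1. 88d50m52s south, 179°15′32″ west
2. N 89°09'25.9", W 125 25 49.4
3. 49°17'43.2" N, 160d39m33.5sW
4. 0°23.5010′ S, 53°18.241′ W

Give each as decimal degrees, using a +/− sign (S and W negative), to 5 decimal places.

Point 1:
  Latitude: 88 + 50/60 + 52/3600 = 88.847778
  hemisphere S, so the sign is −
  λ: 179 + 15/60 + 32/3600 = 179.258889
  W → negative
Point 2:
  φ: 89 + 9/60 + 25.9/3600 = 89.157194
  N → positive
  Longitude: 125° + 25/60 + 49.4/3600 = 125 + 0.416667 + 0.013722 = 125.430389
  W ⇒ negate
Point 3:
  Latitude: 17′ + 43.2″ = 17.72000′; 49 + 17.72000/60 = 49.295333
  N → positive
  Lon: 39′ + 33.5″ = 39.55833′; 160 + 39.55833/60 = 160.659306
  W → negative
Point 4:
  φ: 0 + 23.501/60 = 0.391683
  hemisphere S, so the sign is −
  λ: 18.241′ = 0.304017°; total 53.304017
  W ⇒ negate

1. -88.84778, -179.25889
2. 89.15719, -125.43039
3. 49.29533, -160.65931
4. -0.39168, -53.30402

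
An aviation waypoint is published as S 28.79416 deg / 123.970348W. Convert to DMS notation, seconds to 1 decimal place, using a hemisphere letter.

Latitude: whole degrees 28; 47.64960′ → 47′ and 38.976″
Lon: 0.970348° → 58.22088′; 0.22088 × 60 = 13.253″

28°47′39.0″ S, 123°58′13.3″ W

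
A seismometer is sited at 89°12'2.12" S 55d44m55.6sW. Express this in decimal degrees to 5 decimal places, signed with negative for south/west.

-89.20059, -55.74878

Lat: 89° + 12/60 + 2.12/3600 = 89 + 0.200000 + 0.000589 = 89.200589
hemisphere S, so the sign is −
λ: 44′ + 55.6″ = 44.92667′; 55 + 44.92667/60 = 55.748778
hemisphere W, so the sign is −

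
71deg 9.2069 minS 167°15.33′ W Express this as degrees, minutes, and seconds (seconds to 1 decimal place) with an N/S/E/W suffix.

71°09′12.4″ S, 167°15′19.8″ W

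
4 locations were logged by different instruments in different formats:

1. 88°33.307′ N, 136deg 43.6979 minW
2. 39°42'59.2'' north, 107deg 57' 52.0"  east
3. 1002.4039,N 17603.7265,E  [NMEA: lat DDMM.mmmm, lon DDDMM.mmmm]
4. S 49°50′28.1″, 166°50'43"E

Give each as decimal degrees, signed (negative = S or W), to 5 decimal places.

Point 1:
  Lat: 88 + 33.307/60 = 88.555117
  N ⇒ keep positive
  λ: 43.6979′ = 0.728298°; total 136.728298
  hemisphere W, so the sign is −
Point 2:
  Latitude: 39 + 42/60 + 59.2/3600 = 39.716444
  N → positive
  λ: 107° + 57/60 + 52/3600 = 107 + 0.950000 + 0.014444 = 107.964444
  E ⇒ keep positive
Point 3:
  Lat: degrees = first 2 digits = 10, minutes = 2.4039; 10 + 2.4039/60 = 10.040065
  N → positive
  λ: split at 3 digits → 176° and 3.7265′; 176 + 3.7265/60 = 176.062108
  E ⇒ keep positive
Point 4:
  Latitude: 49° + 50/60 + 28.1/3600 = 49 + 0.833333 + 0.007806 = 49.841139
  hemisphere S, so the sign is −
  Longitude: 50′ + 43″ = 50.71667′; 166 + 50.71667/60 = 166.845278
  E ⇒ keep positive

1. 88.55512, -136.72830
2. 39.71644, 107.96444
3. 10.04007, 176.06211
4. -49.84114, 166.84528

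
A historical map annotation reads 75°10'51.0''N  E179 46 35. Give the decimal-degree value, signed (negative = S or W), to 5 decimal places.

75.18083, 179.77639

φ: 75 + 10/60 + 51/3600 = 75.180833
N → positive
λ: 179° + 46/60 + 35/3600 = 179 + 0.766667 + 0.009722 = 179.776389
E ⇒ keep positive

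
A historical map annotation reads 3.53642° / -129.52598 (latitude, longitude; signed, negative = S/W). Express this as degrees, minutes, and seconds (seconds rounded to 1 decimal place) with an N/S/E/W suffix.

φ: 0.536420° → 32.18520′; 0.18520 × 60 = 11.112″
Longitude is negative → W; |value| = 129.525980
λ: 0.525980° → 31.55880′; 0.55880 × 60 = 33.528″

3°32′11.1″ N, 129°31′33.5″ W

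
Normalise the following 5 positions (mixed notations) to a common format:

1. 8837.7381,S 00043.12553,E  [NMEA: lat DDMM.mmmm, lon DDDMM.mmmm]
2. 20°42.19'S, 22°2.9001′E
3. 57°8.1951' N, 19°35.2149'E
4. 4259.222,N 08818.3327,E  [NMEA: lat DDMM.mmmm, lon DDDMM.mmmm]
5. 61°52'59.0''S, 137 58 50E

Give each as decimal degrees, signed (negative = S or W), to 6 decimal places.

1. -88.628968, 0.718759
2. -20.703167, 22.048335
3. 57.136585, 19.586915
4. 42.987033, 88.305545
5. -61.883056, 137.980556

Point 1:
  Lat: degrees = first 2 digits = 88, minutes = 37.7381; 88 + 37.7381/60 = 88.6289683
  S → negative
  Lon: split at 3 digits → 000° and 43.12553′; 0 + 43.12553/60 = 0.7187588
  E → positive
Point 2:
  φ: 42.19′ = 0.703167°; total 20.7031667
  hemisphere S, so the sign is −
  Longitude: 2.9001′ = 0.048335°; total 22.0483350
  E → positive
Point 3:
  φ: 57 + 8.1951/60 = 57.1365850
  N ⇒ keep positive
  Lon: 19 + 35.2149/60 = 19.5869150
  E → positive
Point 4:
  Latitude: split at 2 digits → 42° and 59.222′; 42 + 59.222/60 = 42.9870333
  N → positive
  Longitude: split at 3 digits → 088° and 18.3327′; 88 + 18.3327/60 = 88.3055450
  E → positive
Point 5:
  Lat: 61 + 52/60 + 59/3600 = 61.8830556
  hemisphere S, so the sign is −
  Lon: 58′ + 50″ = 58.83333′; 137 + 58.83333/60 = 137.9805556
  E → positive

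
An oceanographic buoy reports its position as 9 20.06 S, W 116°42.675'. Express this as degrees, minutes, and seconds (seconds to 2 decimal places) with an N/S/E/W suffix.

9°20′3.60″ S, 116°42′40.50″ W

φ: fractional minutes 0.06000 × 60 = 3.6000″
Longitude: fractional minutes 0.67500 × 60 = 40.5000″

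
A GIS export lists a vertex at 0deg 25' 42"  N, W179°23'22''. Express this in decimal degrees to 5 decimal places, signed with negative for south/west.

0.42833, -179.38944

Latitude: 25′ + 42″ = 25.70000′; 0 + 25.70000/60 = 0.428333
N ⇒ keep positive
Longitude: 23′ + 22″ = 23.36667′; 179 + 23.36667/60 = 179.389444
W ⇒ negate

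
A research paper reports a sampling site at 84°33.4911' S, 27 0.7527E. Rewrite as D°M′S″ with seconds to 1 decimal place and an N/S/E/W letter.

84°33′29.5″ S, 27°00′45.2″ E

Latitude: 33.49110′ → 33′ and 0.49110 × 60 = 29.466″
λ: fractional minutes 0.75270 × 60 = 45.162″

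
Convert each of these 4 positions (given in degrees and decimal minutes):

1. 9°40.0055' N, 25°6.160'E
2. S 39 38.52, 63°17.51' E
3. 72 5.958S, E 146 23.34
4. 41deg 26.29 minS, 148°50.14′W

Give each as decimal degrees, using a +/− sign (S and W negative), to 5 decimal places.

Point 1:
  Lat: 9 + 40.0055/60 = 9.666758
  N → positive
  Lon: 6.16′ = 0.102667°; total 25.102667
  E → positive
Point 2:
  Latitude: 38.52′ = 0.642000°; total 39.642000
  S → negative
  Longitude: 17.51′ = 0.291833°; total 63.291833
  E → positive
Point 3:
  φ: 72 + 5.958/60 = 72.099300
  S → negative
  Longitude: 146 + 23.34/60 = 146.389000
  E → positive
Point 4:
  Latitude: 26.29′ = 0.438167°; total 41.438167
  hemisphere S, so the sign is −
  λ: 50.14′ = 0.835667°; total 148.835667
  W → negative

1. 9.66676, 25.10267
2. -39.64200, 63.29183
3. -72.09930, 146.38900
4. -41.43817, -148.83567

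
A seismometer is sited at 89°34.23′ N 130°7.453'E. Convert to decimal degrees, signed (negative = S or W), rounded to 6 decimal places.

89.570500, 130.124217

Lat: 89 + 34.23/60 = 89.5705000
N ⇒ keep positive
Lon: 130 + 7.453/60 = 130.1242167
E ⇒ keep positive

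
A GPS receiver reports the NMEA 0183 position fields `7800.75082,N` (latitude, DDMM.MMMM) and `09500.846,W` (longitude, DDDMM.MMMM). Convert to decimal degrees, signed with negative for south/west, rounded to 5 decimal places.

Latitude: split at 2 digits → 78° and 0.75082′; 78 + 0.75082/60 = 78.012514
N ⇒ keep positive
Lon: degrees = first 3 digits = 95, minutes = 0.846; 95 + 0.846/60 = 95.014100
W ⇒ negate

78.01251, -95.01410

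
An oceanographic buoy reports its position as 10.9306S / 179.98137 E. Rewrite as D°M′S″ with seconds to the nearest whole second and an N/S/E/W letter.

Latitude: whole degrees 10; 55.83600′ → 55′ and 50.16″
Lon: 0.981370° → 58.88220′; 0.88220 × 60 = 52.93″

10°55′50″ S, 179°58′53″ E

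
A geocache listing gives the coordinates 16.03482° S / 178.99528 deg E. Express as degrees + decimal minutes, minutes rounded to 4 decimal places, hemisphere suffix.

Latitude: 16° + 0.034820 × 60 = 16° 2.089200′
Longitude: 178° + 0.995280 × 60 = 178° 59.716800′

16° 2.0892′ S, 178° 59.7168′ E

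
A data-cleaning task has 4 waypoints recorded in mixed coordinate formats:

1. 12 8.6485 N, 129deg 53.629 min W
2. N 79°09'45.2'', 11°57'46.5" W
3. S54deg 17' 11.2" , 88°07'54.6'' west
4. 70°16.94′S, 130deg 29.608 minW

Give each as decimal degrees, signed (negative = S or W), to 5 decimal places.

1. 12.14414, -129.89382
2. 79.16256, -11.96292
3. -54.28644, -88.13183
4. -70.28233, -130.49347

Point 1:
  φ: 12 + 8.6485/60 = 12.144142
  N ⇒ keep positive
  Longitude: 53.629′ = 0.893817°; total 129.893817
  W → negative
Point 2:
  φ: 79 + 9/60 + 45.2/3600 = 79.162556
  N ⇒ keep positive
  Longitude: 57′ + 46.5″ = 57.77500′; 11 + 57.77500/60 = 11.962917
  W → negative
Point 3:
  Latitude: 54° + 17/60 + 11.2/3600 = 54 + 0.283333 + 0.003111 = 54.286444
  hemisphere S, so the sign is −
  λ: 7′ + 54.6″ = 7.91000′; 88 + 7.91000/60 = 88.131833
  W → negative
Point 4:
  Latitude: 16.94′ = 0.282333°; total 70.282333
  hemisphere S, so the sign is −
  λ: 29.608′ = 0.493467°; total 130.493467
  W ⇒ negate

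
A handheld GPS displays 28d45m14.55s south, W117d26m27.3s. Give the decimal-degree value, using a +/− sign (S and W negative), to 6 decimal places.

-28.754042, -117.440917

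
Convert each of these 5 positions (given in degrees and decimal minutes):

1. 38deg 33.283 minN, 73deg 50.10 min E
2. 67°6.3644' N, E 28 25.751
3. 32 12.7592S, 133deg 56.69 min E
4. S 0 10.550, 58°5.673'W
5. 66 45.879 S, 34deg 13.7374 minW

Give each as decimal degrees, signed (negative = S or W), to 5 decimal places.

1. 38.55472, 73.83500
2. 67.10607, 28.42918
3. -32.21265, 133.94483
4. -0.17583, -58.09455
5. -66.76465, -34.22896

Point 1:
  Lat: 38 + 33.283/60 = 38.554717
  N ⇒ keep positive
  Lon: 73 + 50.1/60 = 73.835000
  E ⇒ keep positive
Point 2:
  φ: 6.3644′ = 0.106073°; total 67.106073
  N ⇒ keep positive
  Longitude: 28 + 25.751/60 = 28.429183
  E → positive
Point 3:
  Lat: 12.7592′ = 0.212653°; total 32.212653
  hemisphere S, so the sign is −
  Longitude: 56.69′ = 0.944833°; total 133.944833
  E ⇒ keep positive
Point 4:
  Latitude: 10.55′ = 0.175833°; total 0.175833
  S → negative
  Longitude: 58 + 5.673/60 = 58.094550
  hemisphere W, so the sign is −
Point 5:
  φ: 66 + 45.879/60 = 66.764650
  S ⇒ negate
  Longitude: 34 + 13.7374/60 = 34.228957
  hemisphere W, so the sign is −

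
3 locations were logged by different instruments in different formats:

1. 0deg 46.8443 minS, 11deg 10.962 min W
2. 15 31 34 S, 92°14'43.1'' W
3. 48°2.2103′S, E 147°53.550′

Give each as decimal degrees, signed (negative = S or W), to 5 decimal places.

Point 1:
  Latitude: 0 + 46.8443/60 = 0.780738
  S → negative
  λ: 11 + 10.962/60 = 11.182700
  hemisphere W, so the sign is −
Point 2:
  φ: 15° + 31/60 + 34/3600 = 15 + 0.516667 + 0.009444 = 15.526111
  hemisphere S, so the sign is −
  Lon: 92 + 14/60 + 43.1/3600 = 92.245306
  W ⇒ negate
Point 3:
  Latitude: 2.2103′ = 0.036838°; total 48.036838
  S ⇒ negate
  Longitude: 53.55′ = 0.892500°; total 147.892500
  E ⇒ keep positive

1. -0.78074, -11.18270
2. -15.52611, -92.24531
3. -48.03684, 147.89250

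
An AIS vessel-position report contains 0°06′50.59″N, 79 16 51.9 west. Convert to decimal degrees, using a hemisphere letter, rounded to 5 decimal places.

0.11405° N, 79.28108° W

Lat: 0 + 6/60 + 50.59/3600 = 0.114053
Lon: 79° + 16/60 + 51.9/3600 = 79 + 0.266667 + 0.014417 = 79.281083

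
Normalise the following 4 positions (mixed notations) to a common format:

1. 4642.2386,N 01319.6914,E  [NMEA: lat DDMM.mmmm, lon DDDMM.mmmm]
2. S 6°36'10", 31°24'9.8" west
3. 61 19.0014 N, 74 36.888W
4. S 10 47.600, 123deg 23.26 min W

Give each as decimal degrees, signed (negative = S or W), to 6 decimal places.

1. 46.703977, 13.328190
2. -6.602778, -31.402722
3. 61.316690, -74.614800
4. -10.793333, -123.387667

Point 1:
  Latitude: degrees = first 2 digits = 46, minutes = 42.2386; 46 + 42.2386/60 = 46.7039767
  N → positive
  Lon: degrees = first 3 digits = 13, minutes = 19.6914; 13 + 19.6914/60 = 13.3281900
  E → positive
Point 2:
  Lat: 36′ + 10″ = 36.16667′; 6 + 36.16667/60 = 6.6027778
  hemisphere S, so the sign is −
  λ: 31° + 24/60 + 9.8/3600 = 31 + 0.400000 + 0.002722 = 31.4027222
  W → negative
Point 3:
  Latitude: 19.0014′ = 0.316690°; total 61.3166900
  N → positive
  λ: 74 + 36.888/60 = 74.6148000
  hemisphere W, so the sign is −
Point 4:
  Latitude: 10 + 47.6/60 = 10.7933333
  S → negative
  Lon: 123 + 23.26/60 = 123.3876667
  W → negative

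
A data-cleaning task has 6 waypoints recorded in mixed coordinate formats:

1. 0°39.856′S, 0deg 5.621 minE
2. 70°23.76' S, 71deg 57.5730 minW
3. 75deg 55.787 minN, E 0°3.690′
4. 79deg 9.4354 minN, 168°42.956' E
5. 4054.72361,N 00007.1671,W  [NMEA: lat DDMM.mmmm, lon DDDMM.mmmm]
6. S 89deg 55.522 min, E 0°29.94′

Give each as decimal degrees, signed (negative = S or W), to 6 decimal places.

1. -0.664267, 0.093683
2. -70.396000, -71.959550
3. 75.929783, 0.061500
4. 79.157257, 168.715933
5. 40.912060, -0.119452
6. -89.925367, 0.499000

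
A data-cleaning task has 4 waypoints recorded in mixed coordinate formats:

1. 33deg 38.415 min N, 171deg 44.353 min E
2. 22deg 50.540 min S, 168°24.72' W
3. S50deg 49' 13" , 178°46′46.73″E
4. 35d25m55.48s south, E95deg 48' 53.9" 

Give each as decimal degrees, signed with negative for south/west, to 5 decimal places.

Point 1:
  Lat: 38.415′ = 0.640250°; total 33.640250
  N → positive
  λ: 171 + 44.353/60 = 171.739217
  E → positive
Point 2:
  φ: 50.54′ = 0.842333°; total 22.842333
  hemisphere S, so the sign is −
  Longitude: 168 + 24.72/60 = 168.412000
  hemisphere W, so the sign is −
Point 3:
  φ: 50 + 49/60 + 13/3600 = 50.820278
  hemisphere S, so the sign is −
  Longitude: 178° + 46/60 + 46.73/3600 = 178 + 0.766667 + 0.012981 = 178.779647
  E → positive
Point 4:
  φ: 35 + 25/60 + 55.48/3600 = 35.432078
  hemisphere S, so the sign is −
  λ: 95 + 48/60 + 53.9/3600 = 95.814972
  E → positive

1. 33.64025, 171.73922
2. -22.84233, -168.41200
3. -50.82028, 178.77965
4. -35.43208, 95.81497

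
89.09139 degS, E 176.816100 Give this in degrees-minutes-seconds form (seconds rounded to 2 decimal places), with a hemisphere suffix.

Latitude: 0.091390° → 5.48340′; 0.48340 × 60 = 29.0040″
Lon: 0.816100° → 48.96600′; 0.96600 × 60 = 57.9600″

89°05′29.00″ S, 176°48′57.96″ E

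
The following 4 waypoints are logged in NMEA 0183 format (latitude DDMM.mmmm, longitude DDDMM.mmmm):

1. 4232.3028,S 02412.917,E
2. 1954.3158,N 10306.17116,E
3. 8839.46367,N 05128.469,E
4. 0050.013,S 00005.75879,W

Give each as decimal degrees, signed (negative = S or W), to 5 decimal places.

Point 1:
  Latitude: split at 2 digits → 42° and 32.3028′; 42 + 32.3028/60 = 42.538380
  hemisphere S, so the sign is −
  Lon: split at 3 digits → 024° and 12.917′; 24 + 12.917/60 = 24.215283
  E ⇒ keep positive
Point 2:
  Latitude: split at 2 digits → 19° and 54.3158′; 19 + 54.3158/60 = 19.905263
  N ⇒ keep positive
  Longitude: degrees = first 3 digits = 103, minutes = 6.17116; 103 + 6.17116/60 = 103.102853
  E → positive
Point 3:
  Lat: degrees = first 2 digits = 88, minutes = 39.46367; 88 + 39.46367/60 = 88.657728
  N → positive
  λ: split at 3 digits → 051° and 28.469′; 51 + 28.469/60 = 51.474483
  E ⇒ keep positive
Point 4:
  φ: split at 2 digits → 00° and 50.013′; 0 + 50.013/60 = 0.833550
  S → negative
  Lon: split at 3 digits → 000° and 5.75879′; 0 + 5.75879/60 = 0.095980
  W ⇒ negate

1. -42.53838, 24.21528
2. 19.90526, 103.10285
3. 88.65773, 51.47448
4. -0.83355, -0.09598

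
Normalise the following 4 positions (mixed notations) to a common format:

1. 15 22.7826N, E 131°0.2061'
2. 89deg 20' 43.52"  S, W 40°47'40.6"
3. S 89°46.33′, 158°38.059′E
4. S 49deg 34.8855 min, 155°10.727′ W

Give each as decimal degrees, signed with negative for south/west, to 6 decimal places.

1. 15.379710, 131.003435
2. -89.345422, -40.794611
3. -89.772167, 158.634317
4. -49.581425, -155.178783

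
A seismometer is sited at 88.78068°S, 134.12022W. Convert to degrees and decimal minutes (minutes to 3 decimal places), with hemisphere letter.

88° 46.841′ S, 134° 7.213′ W

Lat: 88° + 0.780680 × 60 = 88° 46.84080′
Lon: minutes = (134.120220 − 134) × 60 = 7.21320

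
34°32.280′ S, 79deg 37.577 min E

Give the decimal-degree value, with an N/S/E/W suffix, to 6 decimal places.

34.538000° S, 79.626283° E

Lat: 32.28′ = 0.538000°; total 34.5380000
Longitude: 37.577′ = 0.626283°; total 79.6262833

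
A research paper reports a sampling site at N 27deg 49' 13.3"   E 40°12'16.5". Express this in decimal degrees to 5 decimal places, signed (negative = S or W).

27.82036, 40.20458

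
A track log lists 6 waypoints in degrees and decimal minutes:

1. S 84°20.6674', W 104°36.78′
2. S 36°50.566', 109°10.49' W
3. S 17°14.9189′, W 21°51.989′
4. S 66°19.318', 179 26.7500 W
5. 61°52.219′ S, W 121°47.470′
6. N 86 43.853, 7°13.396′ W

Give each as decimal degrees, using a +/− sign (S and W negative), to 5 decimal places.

1. -84.34446, -104.61300
2. -36.84277, -109.17483
3. -17.24865, -21.86648
4. -66.32197, -179.44583
5. -61.87032, -121.79117
6. 86.73088, -7.22327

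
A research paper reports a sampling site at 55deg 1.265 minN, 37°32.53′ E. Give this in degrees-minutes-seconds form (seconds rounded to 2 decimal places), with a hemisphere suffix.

Lat: 1.26500′ → 1′ and 0.26500 × 60 = 15.9000″
λ: fractional minutes 0.53000 × 60 = 31.8000″

55°01′15.90″ N, 37°32′31.80″ E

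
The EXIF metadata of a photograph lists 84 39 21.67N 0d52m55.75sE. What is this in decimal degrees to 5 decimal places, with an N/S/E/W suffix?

φ: 84 + 39/60 + 21.67/3600 = 84.656019
Lon: 0 + 52/60 + 55.75/3600 = 0.882153

84.65602° N, 0.88215° E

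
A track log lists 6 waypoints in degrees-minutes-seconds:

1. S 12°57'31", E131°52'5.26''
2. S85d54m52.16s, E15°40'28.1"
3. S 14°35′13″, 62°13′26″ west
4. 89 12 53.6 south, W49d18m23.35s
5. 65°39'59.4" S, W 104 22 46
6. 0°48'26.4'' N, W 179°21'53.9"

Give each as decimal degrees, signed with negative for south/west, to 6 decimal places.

Point 1:
  Lat: 12 + 57/60 + 31/3600 = 12.9586111
  S → negative
  λ: 52′ + 5.26″ = 52.08767′; 131 + 52.08767/60 = 131.8681278
  E ⇒ keep positive
Point 2:
  Latitude: 85° + 54/60 + 52.16/3600 = 85 + 0.900000 + 0.014489 = 85.9144889
  S → negative
  Lon: 40′ + 28.1″ = 40.46833′; 15 + 40.46833/60 = 15.6744722
  E → positive
Point 3:
  Lat: 35′ + 13″ = 35.21667′; 14 + 35.21667/60 = 14.5869444
  S ⇒ negate
  Longitude: 62 + 13/60 + 26/3600 = 62.2238889
  W → negative
Point 4:
  Lat: 12′ + 53.6″ = 12.89333′; 89 + 12.89333/60 = 89.2148889
  S → negative
  Longitude: 18′ + 23.35″ = 18.38917′; 49 + 18.38917/60 = 49.3064861
  hemisphere W, so the sign is −
Point 5:
  Latitude: 65 + 39/60 + 59.4/3600 = 65.6665000
  S → negative
  Longitude: 104° + 22/60 + 46/3600 = 104 + 0.366667 + 0.012778 = 104.3794444
  W ⇒ negate
Point 6:
  Lat: 0° + 48/60 + 26.4/3600 = 0 + 0.800000 + 0.007333 = 0.8073333
  N ⇒ keep positive
  λ: 21′ + 53.9″ = 21.89833′; 179 + 21.89833/60 = 179.3649722
  W → negative

1. -12.958611, 131.868128
2. -85.914489, 15.674472
3. -14.586944, -62.223889
4. -89.214889, -49.306486
5. -65.666500, -104.379444
6. 0.807333, -179.364972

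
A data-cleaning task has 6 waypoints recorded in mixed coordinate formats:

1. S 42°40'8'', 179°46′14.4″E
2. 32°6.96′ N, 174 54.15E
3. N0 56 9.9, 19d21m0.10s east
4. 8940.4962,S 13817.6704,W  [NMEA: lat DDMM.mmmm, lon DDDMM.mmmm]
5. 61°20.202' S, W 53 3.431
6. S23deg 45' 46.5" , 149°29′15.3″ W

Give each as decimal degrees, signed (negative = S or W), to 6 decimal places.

Point 1:
  φ: 40′ + 8″ = 40.13333′; 42 + 40.13333/60 = 42.6688889
  S → negative
  Lon: 179° + 46/60 + 14.4/3600 = 179 + 0.766667 + 0.004000 = 179.7706667
  E ⇒ keep positive
Point 2:
  φ: 6.96′ = 0.116000°; total 32.1160000
  N → positive
  λ: 174 + 54.15/60 = 174.9025000
  E ⇒ keep positive
Point 3:
  Lat: 56′ + 9.9″ = 56.16500′; 0 + 56.16500/60 = 0.9360833
  N → positive
  Longitude: 19 + 21/60 + 0.1/3600 = 19.3500278
  E → positive
Point 4:
  Lat: degrees = first 2 digits = 89, minutes = 40.4962; 89 + 40.4962/60 = 89.6749367
  hemisphere S, so the sign is −
  λ: degrees = first 3 digits = 138, minutes = 17.6704; 138 + 17.6704/60 = 138.2945067
  hemisphere W, so the sign is −
Point 5:
  Latitude: 61 + 20.202/60 = 61.3367000
  S ⇒ negate
  λ: 3.431′ = 0.057183°; total 53.0571833
  W → negative
Point 6:
  Lat: 45′ + 46.5″ = 45.77500′; 23 + 45.77500/60 = 23.7629167
  S ⇒ negate
  Longitude: 149° + 29/60 + 15.3/3600 = 149 + 0.483333 + 0.004250 = 149.4875833
  W ⇒ negate

1. -42.668889, 179.770667
2. 32.116000, 174.902500
3. 0.936083, 19.350028
4. -89.674937, -138.294507
5. -61.336700, -53.057183
6. -23.762917, -149.487583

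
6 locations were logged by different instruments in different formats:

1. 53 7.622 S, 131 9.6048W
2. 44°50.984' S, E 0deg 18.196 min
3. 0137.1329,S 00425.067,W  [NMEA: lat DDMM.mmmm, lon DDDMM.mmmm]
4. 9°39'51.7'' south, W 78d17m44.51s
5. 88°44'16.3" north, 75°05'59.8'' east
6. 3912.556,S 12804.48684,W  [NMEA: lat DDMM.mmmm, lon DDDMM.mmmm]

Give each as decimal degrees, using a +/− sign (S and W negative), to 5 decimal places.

1. -53.12703, -131.16008
2. -44.84973, 0.30327
3. -1.61888, -4.41778
4. -9.66436, -78.29570
5. 88.73786, 75.09994
6. -39.20927, -128.07478

Point 1:
  φ: 53 + 7.622/60 = 53.127033
  S ⇒ negate
  λ: 131 + 9.6048/60 = 131.160080
  W → negative
Point 2:
  Latitude: 44 + 50.984/60 = 44.849733
  S ⇒ negate
  λ: 18.196′ = 0.303267°; total 0.303267
  E ⇒ keep positive
Point 3:
  Latitude: degrees = first 2 digits = 1, minutes = 37.1329; 1 + 37.1329/60 = 1.618882
  hemisphere S, so the sign is −
  Lon: degrees = first 3 digits = 4, minutes = 25.067; 4 + 25.067/60 = 4.417783
  hemisphere W, so the sign is −
Point 4:
  φ: 9 + 39/60 + 51.7/3600 = 9.664361
  S ⇒ negate
  λ: 78 + 17/60 + 44.51/3600 = 78.295697
  W → negative
Point 5:
  Latitude: 88 + 44/60 + 16.3/3600 = 88.737861
  N ⇒ keep positive
  Longitude: 75° + 5/60 + 59.8/3600 = 75 + 0.083333 + 0.016611 = 75.099944
  E → positive
Point 6:
  Lat: degrees = first 2 digits = 39, minutes = 12.556; 39 + 12.556/60 = 39.209267
  hemisphere S, so the sign is −
  Lon: split at 3 digits → 128° and 4.48684′; 128 + 4.48684/60 = 128.074781
  W → negative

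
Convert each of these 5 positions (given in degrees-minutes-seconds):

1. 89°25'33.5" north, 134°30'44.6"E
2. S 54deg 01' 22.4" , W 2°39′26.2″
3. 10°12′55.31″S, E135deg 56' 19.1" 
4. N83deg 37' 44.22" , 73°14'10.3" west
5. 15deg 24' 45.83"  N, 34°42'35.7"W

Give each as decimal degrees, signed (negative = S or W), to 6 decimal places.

Point 1:
  Lat: 25′ + 33.5″ = 25.55833′; 89 + 25.55833/60 = 89.4259722
  N ⇒ keep positive
  Lon: 30′ + 44.6″ = 30.74333′; 134 + 30.74333/60 = 134.5123889
  E → positive
Point 2:
  Lat: 54 + 1/60 + 22.4/3600 = 54.0228889
  hemisphere S, so the sign is −
  Lon: 39′ + 26.2″ = 39.43667′; 2 + 39.43667/60 = 2.6572778
  W ⇒ negate
Point 3:
  Latitude: 10° + 12/60 + 55.31/3600 = 10 + 0.200000 + 0.015364 = 10.2153639
  hemisphere S, so the sign is −
  λ: 135 + 56/60 + 19.1/3600 = 135.9386389
  E → positive
Point 4:
  Lat: 83 + 37/60 + 44.22/3600 = 83.6289500
  N ⇒ keep positive
  λ: 14′ + 10.3″ = 14.17167′; 73 + 14.17167/60 = 73.2361944
  W → negative
Point 5:
  φ: 15 + 24/60 + 45.83/3600 = 15.4127306
  N → positive
  Longitude: 34° + 42/60 + 35.7/3600 = 34 + 0.700000 + 0.009917 = 34.7099167
  W ⇒ negate

1. 89.425972, 134.512389
2. -54.022889, -2.657278
3. -10.215364, 135.938639
4. 83.628950, -73.236194
5. 15.412731, -34.709917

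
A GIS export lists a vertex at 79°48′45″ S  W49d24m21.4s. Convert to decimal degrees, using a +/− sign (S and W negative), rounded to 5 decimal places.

Lat: 48′ + 45″ = 48.75000′; 79 + 48.75000/60 = 79.812500
hemisphere S, so the sign is −
Lon: 49 + 24/60 + 21.4/3600 = 49.405944
W ⇒ negate

-79.81250, -49.40594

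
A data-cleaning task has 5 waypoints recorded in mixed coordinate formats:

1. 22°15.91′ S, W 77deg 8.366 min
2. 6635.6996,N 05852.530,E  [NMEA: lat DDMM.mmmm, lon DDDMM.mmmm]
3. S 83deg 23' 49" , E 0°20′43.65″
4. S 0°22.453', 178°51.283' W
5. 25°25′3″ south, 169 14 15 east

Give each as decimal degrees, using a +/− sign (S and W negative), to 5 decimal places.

1. -22.26517, -77.13943
2. 66.59499, 58.87550
3. -83.39694, 0.34546
4. -0.37422, -178.85472
5. -25.41750, 169.23750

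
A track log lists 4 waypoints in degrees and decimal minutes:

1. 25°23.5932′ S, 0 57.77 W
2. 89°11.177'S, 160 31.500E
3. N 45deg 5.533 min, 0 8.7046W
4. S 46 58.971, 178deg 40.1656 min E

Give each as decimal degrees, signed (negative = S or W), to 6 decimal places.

1. -25.393220, -0.962833
2. -89.186283, 160.525000
3. 45.092217, -0.145077
4. -46.982850, 178.669427

Point 1:
  φ: 25 + 23.5932/60 = 25.3932200
  S ⇒ negate
  Lon: 0 + 57.77/60 = 0.9628333
  W ⇒ negate
Point 2:
  φ: 11.177′ = 0.186283°; total 89.1862833
  S ⇒ negate
  λ: 31.5′ = 0.525000°; total 160.5250000
  E ⇒ keep positive
Point 3:
  Lat: 45 + 5.533/60 = 45.0922167
  N ⇒ keep positive
  Longitude: 8.7046′ = 0.145077°; total 0.1450767
  hemisphere W, so the sign is −
Point 4:
  φ: 46 + 58.971/60 = 46.9828500
  S ⇒ negate
  λ: 40.1656′ = 0.669427°; total 178.6694267
  E → positive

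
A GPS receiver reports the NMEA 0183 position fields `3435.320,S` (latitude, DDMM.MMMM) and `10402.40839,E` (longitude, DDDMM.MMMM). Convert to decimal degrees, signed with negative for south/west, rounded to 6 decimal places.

Lat: split at 2 digits → 34° and 35.32′; 34 + 35.32/60 = 34.5886667
S → negative
λ: split at 3 digits → 104° and 2.40839′; 104 + 2.40839/60 = 104.0401398
E → positive

-34.588667, 104.040140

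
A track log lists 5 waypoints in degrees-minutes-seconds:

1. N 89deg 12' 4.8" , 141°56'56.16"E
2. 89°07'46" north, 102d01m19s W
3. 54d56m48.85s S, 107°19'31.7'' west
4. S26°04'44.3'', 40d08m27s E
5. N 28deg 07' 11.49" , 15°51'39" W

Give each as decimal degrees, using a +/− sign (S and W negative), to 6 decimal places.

1. 89.201333, 141.948933
2. 89.129444, -102.021944
3. -54.946903, -107.325472
4. -26.078972, 40.140833
5. 28.119858, -15.860833

Point 1:
  Lat: 89° + 12/60 + 4.8/3600 = 89 + 0.200000 + 0.001333 = 89.2013333
  N → positive
  Lon: 141° + 56/60 + 56.16/3600 = 141 + 0.933333 + 0.015600 = 141.9489333
  E → positive
Point 2:
  Latitude: 89 + 7/60 + 46/3600 = 89.1294444
  N ⇒ keep positive
  Lon: 102° + 1/60 + 19/3600 = 102 + 0.016667 + 0.005278 = 102.0219444
  W → negative
Point 3:
  Lat: 54° + 56/60 + 48.85/3600 = 54 + 0.933333 + 0.013569 = 54.9469028
  S ⇒ negate
  Longitude: 107° + 19/60 + 31.7/3600 = 107 + 0.316667 + 0.008806 = 107.3254722
  hemisphere W, so the sign is −
Point 4:
  φ: 26° + 4/60 + 44.3/3600 = 26 + 0.066667 + 0.012306 = 26.0789722
  S ⇒ negate
  λ: 40 + 8/60 + 27/3600 = 40.1408333
  E ⇒ keep positive
Point 5:
  Lat: 28° + 7/60 + 11.49/3600 = 28 + 0.116667 + 0.003192 = 28.1198583
  N ⇒ keep positive
  λ: 15 + 51/60 + 39/3600 = 15.8608333
  W → negative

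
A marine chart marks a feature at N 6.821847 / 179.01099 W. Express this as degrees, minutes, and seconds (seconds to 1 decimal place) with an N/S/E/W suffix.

6°49′18.6″ N, 179°00′39.6″ W

Latitude: 0.821847° → 49.31082′; 0.31082 × 60 = 18.649″
λ: whole degrees 179; 0.65940′ → 0′ and 39.564″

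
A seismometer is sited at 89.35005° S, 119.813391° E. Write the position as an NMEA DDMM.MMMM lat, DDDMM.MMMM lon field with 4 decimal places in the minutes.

φ: 89° + 0.350050 × 60 = 89° 21.003000′
λ: fractional part 0.813391 → 48.803460 minutes

8921.0030,S / 11948.8035,E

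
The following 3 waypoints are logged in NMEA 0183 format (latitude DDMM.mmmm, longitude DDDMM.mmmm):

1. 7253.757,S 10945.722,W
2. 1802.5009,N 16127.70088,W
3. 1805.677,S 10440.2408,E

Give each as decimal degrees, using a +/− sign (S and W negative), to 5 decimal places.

1. -72.89595, -109.76203
2. 18.04168, -161.46168
3. -18.09462, 104.67068

Point 1:
  φ: degrees = first 2 digits = 72, minutes = 53.757; 72 + 53.757/60 = 72.895950
  S → negative
  Longitude: split at 3 digits → 109° and 45.722′; 109 + 45.722/60 = 109.762033
  W → negative
Point 2:
  φ: split at 2 digits → 18° and 2.5009′; 18 + 2.5009/60 = 18.041682
  N ⇒ keep positive
  λ: degrees = first 3 digits = 161, minutes = 27.70088; 161 + 27.70088/60 = 161.461681
  hemisphere W, so the sign is −
Point 3:
  Lat: degrees = first 2 digits = 18, minutes = 5.677; 18 + 5.677/60 = 18.094617
  hemisphere S, so the sign is −
  Lon: degrees = first 3 digits = 104, minutes = 40.2408; 104 + 40.2408/60 = 104.670680
  E → positive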